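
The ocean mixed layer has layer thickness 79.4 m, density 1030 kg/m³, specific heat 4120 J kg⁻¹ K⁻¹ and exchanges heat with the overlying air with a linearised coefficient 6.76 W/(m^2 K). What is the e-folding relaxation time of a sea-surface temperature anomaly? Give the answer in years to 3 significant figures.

Areal heat capacity C = ρ c_p D = 1030 × 4120 × 79.4 = 3.37×10^8 J/(m^2 K).
Relaxation time τ = C / λ = 3.37×10^8 / 6.76 = 4.98×10^7 s.
In years: 4.98×10^7 s / (3.156×10^7 s/year) = 1.58 years.

1.58 years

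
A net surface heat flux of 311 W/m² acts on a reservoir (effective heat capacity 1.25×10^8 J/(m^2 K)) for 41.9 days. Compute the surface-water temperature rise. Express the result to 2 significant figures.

9.0 K

Areal heat capacity C = 1.25×10^8 J/(m^2 K) (given).
Net heat input Q = F Δt = 311 × (41.9 days × 86400 s/day) = 1.13×10^9 J/m².
ΔT = Q / C = 1.13×10^9 / 1.25×10^8 = 9.01 K.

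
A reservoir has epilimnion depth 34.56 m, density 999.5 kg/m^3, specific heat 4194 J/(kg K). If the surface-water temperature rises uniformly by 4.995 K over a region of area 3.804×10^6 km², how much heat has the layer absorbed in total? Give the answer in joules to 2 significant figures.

2.8×10^21 J

Areal heat capacity C = ρ c_p D = 999.5 × 4194 × 34.56 = 1.45×10^8 J m⁻² K⁻¹.
Heat per unit area: q = C ΔT = 1.45×10^8 × 4.995 = 7.24×10^8 J/m².
Total heat: Q = q × A = 7.24×10^8 × (3.804×10^6 × 10⁶ m²) = 2.75×10^21 J.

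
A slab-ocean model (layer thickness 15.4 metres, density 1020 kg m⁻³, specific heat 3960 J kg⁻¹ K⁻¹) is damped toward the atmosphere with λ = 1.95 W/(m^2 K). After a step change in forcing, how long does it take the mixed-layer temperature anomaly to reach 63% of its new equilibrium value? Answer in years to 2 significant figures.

1.0 years

Areal heat capacity C = ρ c_p D = 1020 × 3960 × 15.4 = 6.22×10^7 J/(m²·K).
τ = C / λ = 6.22×10^7 / 1.95 = 3.19×10^7 s.
Fraction reached: 1 − e^(−t/τ) = 0.63 ⇒ t = −τ ln(1 − 0.63) = τ × 0.994.
t = 3.17×10^7 s = 1.01 years.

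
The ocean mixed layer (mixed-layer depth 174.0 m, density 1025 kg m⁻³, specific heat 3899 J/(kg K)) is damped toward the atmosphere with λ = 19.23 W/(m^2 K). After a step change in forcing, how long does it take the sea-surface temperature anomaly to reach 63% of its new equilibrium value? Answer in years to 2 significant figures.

Areal heat capacity C = ρ c_p D = 1025 × 3899 × 174.0 = 6.95×10^8 J m⁻² K⁻¹.
τ = C / λ = 6.95×10^8 / 19.23 = 3.62×10^7 s.
Fraction reached: 1 − e^(−t/τ) = 0.63 ⇒ t = −τ ln(1 − 0.63) = τ × 0.994.
t = 3.60×10^7 s = 1.14 years.

1.1 years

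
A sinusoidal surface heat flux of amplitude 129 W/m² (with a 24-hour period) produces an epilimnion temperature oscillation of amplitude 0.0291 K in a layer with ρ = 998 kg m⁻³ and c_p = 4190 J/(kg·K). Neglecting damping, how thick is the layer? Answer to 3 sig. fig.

14.6 m

ω = 2π / 86400 s = 7.27×10^-5 s⁻¹.
Required C = F₀ / (A ω) = 129 / (0.0291 × 7.27×10^-5) = 6.10×10^7 J/(m²·K).
D = C / (ρ c_p) = 6.10×10^7 / (998 × 4190) = 14.6 m.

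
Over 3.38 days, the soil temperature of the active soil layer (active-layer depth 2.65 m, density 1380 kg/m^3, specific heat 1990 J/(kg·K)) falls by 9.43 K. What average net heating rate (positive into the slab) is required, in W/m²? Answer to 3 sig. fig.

Areal heat capacity C = ρ c_p D = 1380 × 1990 × 2.65 = 7.28×10^6 J m⁻² K⁻¹.
Required heat per unit area: Q = C ΔT = 7.28×10^6 × -9.43 = -6.86×10^7 J/m².
Flux F = Q / Δt = -6.86×10^7 / 2.92×10^5 s = -235 W/m².

-235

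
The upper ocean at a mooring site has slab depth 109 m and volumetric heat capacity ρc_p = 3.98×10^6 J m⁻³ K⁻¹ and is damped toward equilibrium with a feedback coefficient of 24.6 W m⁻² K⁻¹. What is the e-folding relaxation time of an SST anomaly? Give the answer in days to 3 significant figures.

Areal heat capacity C = ρc_p × D = 3.98×10^6 × 109 = 4.34×10^8 J/(m^2 K).
Relaxation time τ = C / λ = 4.34×10^8 / 24.6 = 1.76×10^7 s.
In days: 1.76×10^7 s / (86400 s/day) = 204 days.

204 days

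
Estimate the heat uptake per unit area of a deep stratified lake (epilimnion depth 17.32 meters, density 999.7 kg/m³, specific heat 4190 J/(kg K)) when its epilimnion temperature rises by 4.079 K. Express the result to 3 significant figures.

2.96×10^8

Areal heat capacity C = ρ c_p D = 999.7 × 4190 × 17.32 = 7.25×10^7 J m⁻² K⁻¹.
ΔQ = C ΔT = 7.25×10^7 × 4.079 = 2.96×10^8 J/m².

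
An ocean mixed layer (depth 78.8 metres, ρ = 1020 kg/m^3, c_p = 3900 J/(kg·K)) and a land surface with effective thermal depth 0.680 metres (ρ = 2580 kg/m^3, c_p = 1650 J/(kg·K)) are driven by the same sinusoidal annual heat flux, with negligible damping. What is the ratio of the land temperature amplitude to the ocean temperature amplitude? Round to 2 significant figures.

110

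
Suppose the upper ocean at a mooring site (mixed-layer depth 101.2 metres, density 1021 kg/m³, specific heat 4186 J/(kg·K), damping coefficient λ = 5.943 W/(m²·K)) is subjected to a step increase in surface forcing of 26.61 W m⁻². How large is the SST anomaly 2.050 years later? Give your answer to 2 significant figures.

Areal heat capacity C = ρ c_p D = 1021 × 4186 × 101.2 = 4.33×10^8 J m⁻² K⁻¹.
τ = C / λ = 4.33×10^8 / 5.943 = 7.28×10^7 s.
Equilibrium anomaly ΔT_eq = F / λ = 26.61 / 5.943 = 4.48 K.
t = 2.050 years = 6.47×10^7 s, so t/τ = 0.889.
ΔT(t) = ΔT_eq (1 − e^(−t/τ)) = 4.48 × (1 − e^−0.889) = 2.64 K.

2.6 K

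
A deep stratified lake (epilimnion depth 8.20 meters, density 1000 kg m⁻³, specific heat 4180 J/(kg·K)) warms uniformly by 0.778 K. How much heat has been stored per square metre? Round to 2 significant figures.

2.7×10^7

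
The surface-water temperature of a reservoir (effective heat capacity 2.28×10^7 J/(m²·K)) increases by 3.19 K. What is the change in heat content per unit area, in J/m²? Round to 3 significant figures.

7.27×10^7

Areal heat capacity C = 2.28×10^7 J/(m²·K) (given).
ΔQ = C ΔT = 2.28×10^7 × 3.19 = 7.27×10^7 J/m².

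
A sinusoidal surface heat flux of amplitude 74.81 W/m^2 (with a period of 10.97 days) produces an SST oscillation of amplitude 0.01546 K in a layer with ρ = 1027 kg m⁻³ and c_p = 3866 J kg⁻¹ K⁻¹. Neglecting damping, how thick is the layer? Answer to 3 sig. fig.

ω = 2π / 9.48×10^5 s = 6.63×10^-6 s⁻¹.
Required C = F₀ / (A ω) = 74.81 / (0.01546 × 6.63×10^-6) = 7.30×10^8 J/(m²·K).
D = C / (ρ c_p) = 7.30×10^8 / (1027 × 3866) = 184 m.

184 m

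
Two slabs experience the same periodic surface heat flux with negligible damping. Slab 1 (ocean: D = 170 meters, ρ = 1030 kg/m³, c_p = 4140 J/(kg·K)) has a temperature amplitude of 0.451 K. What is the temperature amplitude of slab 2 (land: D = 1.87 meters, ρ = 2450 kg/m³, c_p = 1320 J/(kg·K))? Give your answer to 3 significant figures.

C_ocean = 7.25×10^8 J/(m²·K); C_land = 6.05×10^6 J/(m²·K).
A ∝ 1/C ⇒ A_land = A_ocean × C_ocean/C_land = 0.451 × 120 = 54.1 K.

54.1 K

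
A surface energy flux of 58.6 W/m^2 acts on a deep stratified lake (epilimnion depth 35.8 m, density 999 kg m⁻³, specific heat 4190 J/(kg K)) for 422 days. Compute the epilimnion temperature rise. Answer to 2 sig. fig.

14 K

Areal heat capacity C = ρ c_p D = 999 × 4190 × 35.8 = 1.50×10^8 J m⁻² K⁻¹.
Net heat input Q = F Δt = 58.6 × (422 days × 86400 s/day) = 2.14×10^9 J/m².
ΔT = Q / C = 2.14×10^9 / 1.50×10^8 = 14.3 K.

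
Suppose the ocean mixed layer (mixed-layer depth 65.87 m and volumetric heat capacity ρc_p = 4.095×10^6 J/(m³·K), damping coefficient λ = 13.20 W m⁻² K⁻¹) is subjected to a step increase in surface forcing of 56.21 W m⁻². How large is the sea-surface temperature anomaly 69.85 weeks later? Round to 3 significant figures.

Areal heat capacity C = ρc_p × D = 4.095×10^6 × 65.87 = 2.70×10^8 J/(m^2 K).
τ = C / λ = 2.70×10^8 / 13.20 = 2.04×10^7 s.
Equilibrium anomaly ΔT_eq = F / λ = 56.21 / 13.20 = 4.26 K.
t = 69.85 weeks = 4.22×10^7 s, so t/τ = 2.07.
ΔT(t) = ΔT_eq (1 − e^(−t/τ)) = 4.26 × (1 − e^−2.07) = 3.72 K.

3.72 K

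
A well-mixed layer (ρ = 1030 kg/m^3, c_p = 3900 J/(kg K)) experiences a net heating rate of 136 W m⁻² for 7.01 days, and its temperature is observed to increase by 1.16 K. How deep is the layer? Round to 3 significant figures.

Heat input Q = F Δt = 136 × 6.06×10^5 s = 8.24×10^7 J/m².
Required areal heat capacity C = Q / ΔT = 7.10×10^7 J/(m²·K).
Depth D = C / (ρ c_p) = 7.10×10^7 / (1030 × 3900) = 17.7 m.

17.7 m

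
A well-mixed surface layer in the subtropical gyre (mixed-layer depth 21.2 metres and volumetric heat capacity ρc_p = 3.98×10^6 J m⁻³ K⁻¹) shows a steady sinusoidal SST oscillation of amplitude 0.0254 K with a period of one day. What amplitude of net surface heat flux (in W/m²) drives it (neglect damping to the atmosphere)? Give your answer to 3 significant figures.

Areal heat capacity C = ρc_p × D = 3.98×10^6 × 21.2 = 8.44×10^7 J/(m^2 K).
ω = 2π / 86400 s = 7.27×10^-5 s⁻¹.
Cω = 8.44×10^7 × 7.27×10^-5 = 6140 W/(m²·K).
F₀ = A × Cω = 0.0254 × 6140 = 156 W/m².

156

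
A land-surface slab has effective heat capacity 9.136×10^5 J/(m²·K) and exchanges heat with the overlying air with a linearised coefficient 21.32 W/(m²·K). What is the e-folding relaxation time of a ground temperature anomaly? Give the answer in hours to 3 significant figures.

Areal heat capacity C = 9.136×10^5 J/(m²·K) (given).
Relaxation time τ = C / λ = 9.14×10^5 / 21.32 = 42900 s.
In hours: 42900 s / (3600 s/hour) = 11.9 hours.

11.9 hours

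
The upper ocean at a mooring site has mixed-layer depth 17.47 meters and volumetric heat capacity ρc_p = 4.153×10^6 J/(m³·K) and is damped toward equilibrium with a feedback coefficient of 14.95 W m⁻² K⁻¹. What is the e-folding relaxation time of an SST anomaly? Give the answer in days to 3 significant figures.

56.2 days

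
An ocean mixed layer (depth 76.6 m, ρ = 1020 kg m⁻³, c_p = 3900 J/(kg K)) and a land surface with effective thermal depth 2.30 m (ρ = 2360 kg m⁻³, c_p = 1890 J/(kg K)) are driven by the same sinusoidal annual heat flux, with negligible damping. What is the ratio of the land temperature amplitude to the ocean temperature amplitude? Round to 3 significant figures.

29.7

C_ocean = 1020 × 3900 × 76.6 = 3.05×10^8 J/(m²·K).
C_land = 2360 × 1890 × 2.30 = 1.03×10^7 J/(m²·K).
Undamped amplitude ∝ 1/C, so A_land/A_ocean = C_ocean/C_land = 29.7.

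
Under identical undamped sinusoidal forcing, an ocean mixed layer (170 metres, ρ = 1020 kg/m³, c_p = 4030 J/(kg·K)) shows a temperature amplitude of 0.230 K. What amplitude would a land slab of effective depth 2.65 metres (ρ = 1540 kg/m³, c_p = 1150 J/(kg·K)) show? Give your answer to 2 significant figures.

34 K

C_ocean = 6.99×10^8 J/(m²·K); C_land = 4.69×10^6 J/(m²·K).
A ∝ 1/C ⇒ A_land = A_ocean × C_ocean/C_land = 0.230 × 149 = 34.2 K.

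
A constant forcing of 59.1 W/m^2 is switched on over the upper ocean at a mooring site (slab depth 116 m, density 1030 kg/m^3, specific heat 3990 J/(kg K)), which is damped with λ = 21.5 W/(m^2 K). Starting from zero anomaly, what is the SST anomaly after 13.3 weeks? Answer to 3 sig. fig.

0.836 K

Areal heat capacity C = ρ c_p D = 1030 × 3990 × 116 = 4.77×10^8 J/(m^2 K).
τ = C / λ = 4.77×10^8 / 21.5 = 2.22×10^7 s.
Equilibrium anomaly ΔT_eq = F / λ = 59.1 / 21.5 = 2.75 K.
t = 13.3 weeks = 8.04×10^6 s, so t/τ = 0.363.
ΔT(t) = ΔT_eq (1 − e^(−t/τ)) = 2.75 × (1 − e^−0.363) = 0.836 K.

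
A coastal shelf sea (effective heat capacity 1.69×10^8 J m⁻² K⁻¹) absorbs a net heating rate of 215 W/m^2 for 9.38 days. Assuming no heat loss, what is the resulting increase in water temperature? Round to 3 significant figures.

1.03 K

Areal heat capacity C = 1.69×10^8 J m⁻² K⁻¹ (given).
Net heat input Q = F Δt = 215 × (9.38 days × 86400 s/day) = 1.74×10^8 J/m².
ΔT = Q / C = 1.74×10^8 / 1.69×10^8 = 1.03 K.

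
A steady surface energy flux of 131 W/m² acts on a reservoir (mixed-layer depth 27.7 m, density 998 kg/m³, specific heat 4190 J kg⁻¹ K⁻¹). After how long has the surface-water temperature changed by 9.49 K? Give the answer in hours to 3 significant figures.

Areal heat capacity C = ρ c_p D = 998 × 4190 × 27.7 = 1.16×10^8 J/(m^2 K).
Time required: Δt = C ΔT / F = 1.16×10^8 × 9.49 / 131 = 8.39×10^6 s.
In hours: 8.39×10^6 s / (3600 s/hour) = 2330 hours.

2330 hours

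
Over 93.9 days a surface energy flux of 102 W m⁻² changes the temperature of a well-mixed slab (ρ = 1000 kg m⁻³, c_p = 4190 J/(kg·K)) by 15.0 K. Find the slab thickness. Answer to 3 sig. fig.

13.2 m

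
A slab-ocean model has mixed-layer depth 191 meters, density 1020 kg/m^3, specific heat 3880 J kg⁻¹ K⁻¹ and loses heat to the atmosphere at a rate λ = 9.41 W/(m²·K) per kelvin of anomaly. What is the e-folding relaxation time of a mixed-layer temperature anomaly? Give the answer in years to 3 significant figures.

2.55 years

Areal heat capacity C = ρ c_p D = 1020 × 3880 × 191 = 7.56×10^8 J/(m^2 K).
Relaxation time τ = C / λ = 7.56×10^8 / 9.41 = 8.03×10^7 s.
In years: 8.03×10^7 s / (3.156×10^7 s/year) = 2.55 years.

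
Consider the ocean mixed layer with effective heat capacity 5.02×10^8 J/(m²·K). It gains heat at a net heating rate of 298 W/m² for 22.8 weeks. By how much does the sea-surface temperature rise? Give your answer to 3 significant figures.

8.19 K

Areal heat capacity C = 5.02×10^8 J/(m²·K) (given).
Net heat input Q = F Δt = 298 × (22.8 weeks × 6.048×10^5 s/week) = 4.11×10^9 J/m².
ΔT = Q / C = 4.11×10^9 / 5.02×10^8 = 8.19 K.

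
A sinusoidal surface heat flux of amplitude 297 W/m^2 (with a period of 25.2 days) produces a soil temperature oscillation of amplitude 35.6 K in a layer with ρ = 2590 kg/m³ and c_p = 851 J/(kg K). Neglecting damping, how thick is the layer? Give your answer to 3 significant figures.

1.31 m

ω = 2π / 2.18×10^6 s = 2.89×10^-6 s⁻¹.
Required C = F₀ / (A ω) = 297 / (35.6 × 2.89×10^-6) = 2.89×10^6 J/(m²·K).
D = C / (ρ c_p) = 2.89×10^6 / (2590 × 851) = 1.31 m.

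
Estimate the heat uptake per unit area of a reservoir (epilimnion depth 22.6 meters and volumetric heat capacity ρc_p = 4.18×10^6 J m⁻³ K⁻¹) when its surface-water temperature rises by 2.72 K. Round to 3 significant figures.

2.57×10^8

Areal heat capacity C = ρc_p × D = 4.18×10^6 × 22.6 = 9.45×10^7 J/(m^2 K).
ΔQ = C ΔT = 9.45×10^7 × 2.72 = 2.57×10^8 J/m².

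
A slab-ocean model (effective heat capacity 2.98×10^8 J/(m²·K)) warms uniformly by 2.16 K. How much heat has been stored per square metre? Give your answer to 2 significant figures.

6.4×10^8

Areal heat capacity C = 2.98×10^8 J/(m²·K) (given).
ΔQ = C ΔT = 2.98×10^8 × 2.16 = 6.44×10^8 J/m².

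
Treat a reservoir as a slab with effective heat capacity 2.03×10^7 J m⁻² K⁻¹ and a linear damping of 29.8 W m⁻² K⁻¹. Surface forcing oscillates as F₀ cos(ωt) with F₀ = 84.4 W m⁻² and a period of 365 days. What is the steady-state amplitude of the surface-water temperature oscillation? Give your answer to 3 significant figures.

Areal heat capacity C = 2.03×10^7 J m⁻² K⁻¹ (given).
Angular frequency ω = 2π / T = 2π / 3.15×10^7 s = 1.99×10^-7 s⁻¹.
√((Cω)² + λ²) = √((4.04)² + 29.8²) = 30.1 W/(m²·K).
Amplitude A = F₀ / √((Cω)²+λ²) = 84.4 / 30.1 = 2.81 K.

2.81 K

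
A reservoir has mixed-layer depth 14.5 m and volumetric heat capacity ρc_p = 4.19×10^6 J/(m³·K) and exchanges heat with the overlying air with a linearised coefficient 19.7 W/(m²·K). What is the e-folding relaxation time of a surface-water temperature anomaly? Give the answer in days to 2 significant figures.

36 days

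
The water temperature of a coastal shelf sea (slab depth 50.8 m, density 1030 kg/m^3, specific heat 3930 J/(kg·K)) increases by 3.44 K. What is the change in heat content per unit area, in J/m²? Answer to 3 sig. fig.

Areal heat capacity C = ρ c_p D = 1030 × 3930 × 50.8 = 2.06×10^8 J m⁻² K⁻¹.
ΔQ = C ΔT = 2.06×10^8 × 3.44 = 7.07×10^8 J/m².

7.07×10^8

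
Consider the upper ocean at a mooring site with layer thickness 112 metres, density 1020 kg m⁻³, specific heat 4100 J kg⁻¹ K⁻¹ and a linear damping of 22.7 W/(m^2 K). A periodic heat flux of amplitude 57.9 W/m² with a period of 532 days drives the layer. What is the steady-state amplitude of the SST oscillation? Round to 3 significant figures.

0.852 K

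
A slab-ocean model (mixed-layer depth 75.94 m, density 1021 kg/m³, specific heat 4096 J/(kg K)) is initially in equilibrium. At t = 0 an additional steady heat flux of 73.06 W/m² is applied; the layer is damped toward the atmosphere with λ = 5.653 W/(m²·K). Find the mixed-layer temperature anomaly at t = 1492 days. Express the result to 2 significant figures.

12 K

Areal heat capacity C = ρ c_p D = 1021 × 4096 × 75.94 = 3.18×10^8 J/(m²·K).
τ = C / λ = 3.18×10^8 / 5.653 = 5.62×10^7 s.
Equilibrium anomaly ΔT_eq = F / λ = 73.06 / 5.653 = 12.9 K.
t = 1492 days = 1.29×10^8 s, so t/τ = 2.29.
ΔT(t) = ΔT_eq (1 − e^(−t/τ)) = 12.9 × (1 − e^−2.29) = 11.6 K.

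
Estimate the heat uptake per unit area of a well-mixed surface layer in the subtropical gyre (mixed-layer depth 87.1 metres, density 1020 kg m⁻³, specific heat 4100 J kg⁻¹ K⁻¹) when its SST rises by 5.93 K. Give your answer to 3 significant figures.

Areal heat capacity C = ρ c_p D = 1020 × 4100 × 87.1 = 3.64×10^8 J m⁻² K⁻¹.
ΔQ = C ΔT = 3.64×10^8 × 5.93 = 2.16×10^9 J/m².

2.16×10^9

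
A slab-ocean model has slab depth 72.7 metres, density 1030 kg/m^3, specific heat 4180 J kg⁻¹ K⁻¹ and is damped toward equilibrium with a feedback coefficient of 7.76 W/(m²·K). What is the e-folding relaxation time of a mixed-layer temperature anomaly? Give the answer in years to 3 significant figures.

1.28 years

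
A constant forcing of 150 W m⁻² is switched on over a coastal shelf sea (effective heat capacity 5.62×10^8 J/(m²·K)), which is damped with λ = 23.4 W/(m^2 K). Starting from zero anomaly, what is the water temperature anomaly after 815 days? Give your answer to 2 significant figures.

Areal heat capacity C = 5.62×10^8 J/(m²·K) (given).
τ = C / λ = 5.62×10^8 / 23.4 = 2.40×10^7 s.
Equilibrium anomaly ΔT_eq = F / λ = 150 / 23.4 = 6.41 K.
t = 815 days = 7.04×10^7 s, so t/τ = 2.93.
ΔT(t) = ΔT_eq (1 − e^(−t/τ)) = 6.41 × (1 − e^−2.93) = 6.07 K.

6.1 K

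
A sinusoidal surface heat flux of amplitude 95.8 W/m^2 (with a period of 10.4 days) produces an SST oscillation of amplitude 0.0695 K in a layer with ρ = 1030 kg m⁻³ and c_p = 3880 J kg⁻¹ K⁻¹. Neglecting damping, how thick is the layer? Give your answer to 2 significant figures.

ω = 2π / 8.99×10^5 s = 6.99×10^-6 s⁻¹.
Required C = F₀ / (A ω) = 95.8 / (0.0695 × 6.99×10^-6) = 1.97×10^8 J/(m²·K).
D = C / (ρ c_p) = 1.97×10^8 / (1030 × 3880) = 49.3 m.

49 m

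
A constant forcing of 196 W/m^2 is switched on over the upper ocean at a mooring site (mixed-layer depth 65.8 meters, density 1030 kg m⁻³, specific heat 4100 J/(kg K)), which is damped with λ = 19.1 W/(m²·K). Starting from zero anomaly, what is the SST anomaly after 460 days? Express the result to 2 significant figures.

Areal heat capacity C = ρ c_p D = 1030 × 4100 × 65.8 = 2.78×10^8 J m⁻² K⁻¹.
τ = C / λ = 2.78×10^8 / 19.1 = 1.45×10^7 s.
Equilibrium anomaly ΔT_eq = F / λ = 196 / 19.1 = 10.3 K.
t = 460 days = 3.97×10^7 s, so t/τ = 2.73.
ΔT(t) = ΔT_eq (1 − e^(−t/τ)) = 10.3 × (1 − e^−2.73) = 9.59 K.

9.6 K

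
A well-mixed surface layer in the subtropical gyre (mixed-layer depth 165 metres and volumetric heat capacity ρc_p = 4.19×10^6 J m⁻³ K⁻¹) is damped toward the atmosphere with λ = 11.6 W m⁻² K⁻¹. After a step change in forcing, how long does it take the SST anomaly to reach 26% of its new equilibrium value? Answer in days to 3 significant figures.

Areal heat capacity C = ρc_p × D = 4.19×10^6 × 165 = 6.91×10^8 J/(m²·K).
τ = C / λ = 6.91×10^8 / 11.6 = 5.96×10^7 s.
Fraction reached: 1 − e^(−t/τ) = 0.26 ⇒ t = −τ ln(1 − 0.26) = τ × 0.301.
t = 1.79×10^7 s = 208 days.

208 days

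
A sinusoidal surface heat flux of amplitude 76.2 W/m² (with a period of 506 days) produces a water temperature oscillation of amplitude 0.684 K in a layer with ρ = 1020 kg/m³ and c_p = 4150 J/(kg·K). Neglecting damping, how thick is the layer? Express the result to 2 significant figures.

ω = 2π / 4.37×10^7 s = 1.44×10^-7 s⁻¹.
Required C = F₀ / (A ω) = 76.2 / (0.684 × 1.44×10^-7) = 7.75×10^8 J/(m²·K).
D = C / (ρ c_p) = 7.75×10^8 / (1020 × 4150) = 183 m.

180 m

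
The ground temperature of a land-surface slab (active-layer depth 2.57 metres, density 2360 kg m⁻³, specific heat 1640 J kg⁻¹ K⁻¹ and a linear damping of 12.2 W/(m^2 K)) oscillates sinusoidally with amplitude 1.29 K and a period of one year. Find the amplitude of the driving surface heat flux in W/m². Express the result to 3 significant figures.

15.9

Areal heat capacity C = ρ c_p D = 2360 × 1640 × 2.57 = 9.95×10^6 J/(m^2 K).
ω = 2π / 3.15×10^7 s = 1.99×10^-7 s⁻¹.
√((Cω)² + λ²) = √((1.98)² + 12.2²) = 12.4 W/(m²·K).
F₀ = A × √((Cω)²+λ²) = 1.29 × 12.4 = 15.9 W/m².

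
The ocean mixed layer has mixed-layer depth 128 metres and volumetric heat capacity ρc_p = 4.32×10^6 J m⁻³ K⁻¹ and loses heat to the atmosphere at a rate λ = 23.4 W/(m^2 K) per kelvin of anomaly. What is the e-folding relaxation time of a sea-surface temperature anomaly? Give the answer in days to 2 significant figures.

Areal heat capacity C = ρc_p × D = 4.32×10^6 × 128 = 5.53×10^8 J/(m^2 K).
Relaxation time τ = C / λ = 5.53×10^8 / 23.4 = 2.36×10^7 s.
In days: 2.36×10^7 s / (86400 s/day) = 274 days.

270 days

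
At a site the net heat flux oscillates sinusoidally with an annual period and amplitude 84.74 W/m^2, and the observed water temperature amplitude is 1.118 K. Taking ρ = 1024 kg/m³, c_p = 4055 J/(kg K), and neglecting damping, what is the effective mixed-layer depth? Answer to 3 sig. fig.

ω = 2π / 3.15×10^7 s = 1.99×10^-7 s⁻¹.
Required C = F₀ / (A ω) = 84.74 / (1.118 × 1.99×10^-7) = 3.80×10^8 J/(m²·K).
D = C / (ρ c_p) = 3.80×10^8 / (1024 × 4055) = 91.6 m.

91.6 m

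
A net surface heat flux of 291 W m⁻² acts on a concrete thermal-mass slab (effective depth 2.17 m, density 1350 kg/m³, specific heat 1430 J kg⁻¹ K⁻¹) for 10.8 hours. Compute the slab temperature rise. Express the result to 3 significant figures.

2.70 K

Areal heat capacity C = ρ c_p D = 1350 × 1430 × 2.17 = 4.19×10^6 J/(m²·K).
Net heat input Q = F Δt = 291 × (10.8 hours × 3600 s/hour) = 1.13×10^7 J/m².
ΔT = Q / C = 1.13×10^7 / 4.19×10^6 = 2.70 K.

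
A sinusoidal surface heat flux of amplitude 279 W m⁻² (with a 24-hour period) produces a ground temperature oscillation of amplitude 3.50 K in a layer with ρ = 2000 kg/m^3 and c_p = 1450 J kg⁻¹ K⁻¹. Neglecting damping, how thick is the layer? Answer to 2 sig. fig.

ω = 2π / 86400 s = 7.27×10^-5 s⁻¹.
Required C = F₀ / (A ω) = 279 / (3.50 × 7.27×10^-5) = 1.10×10^6 J/(m²·K).
D = C / (ρ c_p) = 1.10×10^6 / (2000 × 1450) = 0.378 m.

0.38 m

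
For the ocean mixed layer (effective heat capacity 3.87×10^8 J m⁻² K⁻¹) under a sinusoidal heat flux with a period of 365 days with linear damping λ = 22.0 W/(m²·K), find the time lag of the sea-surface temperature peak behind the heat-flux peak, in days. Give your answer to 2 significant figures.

Areal heat capacity C = 3.87×10^8 J m⁻² K⁻¹ (given).
ω = 2π / 3.15×10^7 s = 1.99×10^-7 s⁻¹.
Phase lag φ = arctan(Cω/λ) = arctan(77.1/22.0) = 1.29 rad.
Time lag = φ / ω = 1.29 / 1.99×10^-7 = 6.49×10^6 s = 75.1 days.

75 days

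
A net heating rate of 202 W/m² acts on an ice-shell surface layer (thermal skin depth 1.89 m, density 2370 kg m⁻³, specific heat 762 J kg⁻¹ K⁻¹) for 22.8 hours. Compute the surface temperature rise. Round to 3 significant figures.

Areal heat capacity C = ρ c_p D = 2370 × 762 × 1.89 = 3.41×10^6 J/(m²·K).
Net heat input Q = F Δt = 202 × (22.8 hours × 3600 s/hour) = 1.66×10^7 J/m².
ΔT = Q / C = 1.66×10^7 / 3.41×10^6 = 4.86 K.

4.86 K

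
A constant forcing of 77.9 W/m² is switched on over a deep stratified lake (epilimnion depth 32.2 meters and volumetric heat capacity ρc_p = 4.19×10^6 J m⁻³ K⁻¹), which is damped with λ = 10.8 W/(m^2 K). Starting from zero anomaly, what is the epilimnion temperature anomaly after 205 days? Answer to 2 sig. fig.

5.5 K

Areal heat capacity C = ρc_p × D = 4.19×10^6 × 32.2 = 1.35×10^8 J m⁻² K⁻¹.
τ = C / λ = 1.35×10^8 / 10.8 = 1.25×10^7 s.
Equilibrium anomaly ΔT_eq = F / λ = 77.9 / 10.8 = 7.21 K.
t = 205 days = 1.77×10^7 s, so t/τ = 1.42.
ΔT(t) = ΔT_eq (1 − e^(−t/τ)) = 7.21 × (1 − e^−1.42) = 5.47 K.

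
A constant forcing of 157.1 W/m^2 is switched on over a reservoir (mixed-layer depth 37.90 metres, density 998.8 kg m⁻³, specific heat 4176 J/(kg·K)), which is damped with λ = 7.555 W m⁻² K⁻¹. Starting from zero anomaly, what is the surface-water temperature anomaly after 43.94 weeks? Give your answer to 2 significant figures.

15 K

Areal heat capacity C = ρ c_p D = 998.8 × 4176 × 37.90 = 1.58×10^8 J m⁻² K⁻¹.
τ = C / λ = 1.58×10^8 / 7.555 = 2.09×10^7 s.
Equilibrium anomaly ΔT_eq = F / λ = 157.1 / 7.555 = 20.8 K.
t = 43.94 weeks = 2.66×10^7 s, so t/τ = 1.27.
ΔT(t) = ΔT_eq (1 − e^(−t/τ)) = 20.8 × (1 − e^−1.27) = 15.0 K.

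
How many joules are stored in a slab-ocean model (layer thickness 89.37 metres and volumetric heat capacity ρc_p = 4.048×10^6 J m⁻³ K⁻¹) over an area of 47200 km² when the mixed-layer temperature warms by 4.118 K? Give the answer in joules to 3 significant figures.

Areal heat capacity C = ρc_p × D = 4.048×10^6 × 89.37 = 3.62×10^8 J m⁻² K⁻¹.
Heat per unit area: q = C ΔT = 3.62×10^8 × 4.118 = 1.49×10^9 J/m².
Total heat: Q = q × A = 1.49×10^9 × (47200 × 10⁶ m²) = 7.03×10^19 J.

7.03×10^19 J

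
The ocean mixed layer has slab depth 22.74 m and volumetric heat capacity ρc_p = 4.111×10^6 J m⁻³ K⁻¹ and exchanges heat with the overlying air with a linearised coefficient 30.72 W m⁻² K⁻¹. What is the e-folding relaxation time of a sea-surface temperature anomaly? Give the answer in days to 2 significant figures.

Areal heat capacity C = ρc_p × D = 4.111×10^6 × 22.74 = 9.35×10^7 J/(m²·K).
Relaxation time τ = C / λ = 9.35×10^7 / 30.72 = 3.04×10^6 s.
In days: 3.04×10^6 s / (86400 s/day) = 35.2 days.

35 days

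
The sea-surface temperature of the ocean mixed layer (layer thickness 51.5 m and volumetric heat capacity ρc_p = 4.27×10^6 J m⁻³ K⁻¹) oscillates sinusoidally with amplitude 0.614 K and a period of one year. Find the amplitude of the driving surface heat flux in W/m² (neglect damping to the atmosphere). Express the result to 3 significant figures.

26.9

Areal heat capacity C = ρc_p × D = 4.27×10^6 × 51.5 = 2.20×10^8 J m⁻² K⁻¹.
ω = 2π / 3.15×10^7 s = 1.99×10^-7 s⁻¹.
Cω = 2.20×10^8 × 1.99×10^-7 = 43.8 W/(m²·K).
F₀ = A × Cω = 0.614 × 43.8 = 26.9 W/m².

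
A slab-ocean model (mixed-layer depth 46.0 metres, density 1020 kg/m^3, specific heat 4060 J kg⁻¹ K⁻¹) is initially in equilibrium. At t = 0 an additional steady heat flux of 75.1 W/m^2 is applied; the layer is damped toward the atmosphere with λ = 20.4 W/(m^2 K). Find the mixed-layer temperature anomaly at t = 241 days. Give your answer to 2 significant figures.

Areal heat capacity C = ρ c_p D = 1020 × 4060 × 46.0 = 1.90×10^8 J m⁻² K⁻¹.
τ = C / λ = 1.90×10^8 / 20.4 = 9.34×10^6 s.
Equilibrium anomaly ΔT_eq = F / λ = 75.1 / 20.4 = 3.68 K.
t = 241 days = 2.08×10^7 s, so t/τ = 2.23.
ΔT(t) = ΔT_eq (1 − e^(−t/τ)) = 3.68 × (1 − e^−2.23) = 3.29 K.

3.3 K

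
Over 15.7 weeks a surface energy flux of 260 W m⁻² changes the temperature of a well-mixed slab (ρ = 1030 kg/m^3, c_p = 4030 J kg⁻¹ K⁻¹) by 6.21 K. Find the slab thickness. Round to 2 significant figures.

96 m

Heat input Q = F Δt = 260 × 9.50×10^6 s = 2.47×10^9 J/m².
Required areal heat capacity C = Q / ΔT = 3.98×10^8 J/(m²·K).
Depth D = C / (ρ c_p) = 3.98×10^8 / (1030 × 4030) = 95.8 m.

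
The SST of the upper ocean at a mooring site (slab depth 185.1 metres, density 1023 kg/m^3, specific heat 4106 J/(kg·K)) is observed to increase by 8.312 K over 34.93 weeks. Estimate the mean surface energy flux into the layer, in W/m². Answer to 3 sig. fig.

306

Areal heat capacity C = ρ c_p D = 1023 × 4106 × 185.1 = 7.78×10^8 J m⁻² K⁻¹.
Required heat per unit area: Q = C ΔT = 7.78×10^8 × 8.312 = 6.46×10^9 J/m².
Flux F = Q / Δt = 6.46×10^9 / 2.11×10^7 s = 306 W/m².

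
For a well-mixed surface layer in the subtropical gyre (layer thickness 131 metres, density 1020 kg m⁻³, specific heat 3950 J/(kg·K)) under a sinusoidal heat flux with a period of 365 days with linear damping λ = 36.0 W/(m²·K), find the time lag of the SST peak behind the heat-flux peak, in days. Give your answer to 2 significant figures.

72 days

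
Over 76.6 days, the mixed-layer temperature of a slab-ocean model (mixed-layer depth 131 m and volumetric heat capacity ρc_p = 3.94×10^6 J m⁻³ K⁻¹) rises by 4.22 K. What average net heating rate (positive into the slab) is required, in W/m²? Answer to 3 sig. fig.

329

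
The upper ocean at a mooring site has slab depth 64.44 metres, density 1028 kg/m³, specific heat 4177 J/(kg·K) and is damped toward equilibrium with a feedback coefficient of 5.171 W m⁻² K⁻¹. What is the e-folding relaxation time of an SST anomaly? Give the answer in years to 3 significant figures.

1.70 years

Areal heat capacity C = ρ c_p D = 1028 × 4177 × 64.44 = 2.77×10^8 J/(m^2 K).
Relaxation time τ = C / λ = 2.77×10^8 / 5.171 = 5.35×10^7 s.
In years: 5.35×10^7 s / (3.156×10^7 s/year) = 1.70 years.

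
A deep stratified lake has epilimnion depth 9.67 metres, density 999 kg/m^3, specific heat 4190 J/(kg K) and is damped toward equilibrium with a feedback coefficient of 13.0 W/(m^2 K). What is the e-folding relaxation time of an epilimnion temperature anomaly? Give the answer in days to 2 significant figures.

36 days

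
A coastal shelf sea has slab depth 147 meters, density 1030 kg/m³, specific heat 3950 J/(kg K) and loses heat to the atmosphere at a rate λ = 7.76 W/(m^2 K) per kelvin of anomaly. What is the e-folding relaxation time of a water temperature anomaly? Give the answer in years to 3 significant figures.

2.44 years

Areal heat capacity C = ρ c_p D = 1030 × 3950 × 147 = 5.98×10^8 J/(m²·K).
Relaxation time τ = C / λ = 5.98×10^8 / 7.76 = 7.71×10^7 s.
In years: 7.71×10^7 s / (3.156×10^7 s/year) = 2.44 years.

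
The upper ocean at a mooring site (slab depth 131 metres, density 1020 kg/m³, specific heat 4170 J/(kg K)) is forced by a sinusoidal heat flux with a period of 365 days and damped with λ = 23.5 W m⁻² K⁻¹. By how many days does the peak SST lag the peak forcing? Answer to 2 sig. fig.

Areal heat capacity C = ρ c_p D = 1020 × 4170 × 131 = 5.57×10^8 J/(m²·K).
ω = 2π / 3.15×10^7 s = 1.99×10^-7 s⁻¹.
Phase lag φ = arctan(Cω/λ) = arctan(111/23.5) = 1.36 rad.
Time lag = φ / ω = 1.36 / 1.99×10^-7 = 6.84×10^6 s = 79.1 days.

79 days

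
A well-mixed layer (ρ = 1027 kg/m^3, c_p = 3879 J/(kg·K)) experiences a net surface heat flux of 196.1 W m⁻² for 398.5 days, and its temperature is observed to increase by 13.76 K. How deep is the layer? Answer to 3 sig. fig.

123 m

Heat input Q = F Δt = 196.1 × 3.44×10^7 s = 6.75×10^9 J/m².
Required areal heat capacity C = Q / ΔT = 4.91×10^8 J/(m²·K).
Depth D = C / (ρ c_p) = 4.91×10^8 / (1027 × 3879) = 123 m.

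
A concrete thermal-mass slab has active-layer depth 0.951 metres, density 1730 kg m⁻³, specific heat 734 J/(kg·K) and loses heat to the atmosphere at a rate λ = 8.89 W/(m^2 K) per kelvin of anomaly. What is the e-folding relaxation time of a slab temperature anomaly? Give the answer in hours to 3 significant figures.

37.7 hours

Areal heat capacity C = ρ c_p D = 1730 × 734 × 0.951 = 1.21×10^6 J/(m^2 K).
Relaxation time τ = C / λ = 1.21×10^6 / 8.89 = 1.36×10^5 s.
In hours: 1.36×10^5 s / (3600 s/hour) = 37.7 hours.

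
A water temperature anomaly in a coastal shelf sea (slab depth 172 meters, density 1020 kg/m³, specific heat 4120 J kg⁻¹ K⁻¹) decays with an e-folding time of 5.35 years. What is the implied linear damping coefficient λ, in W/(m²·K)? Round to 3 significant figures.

4.28

Areal heat capacity C = ρ c_p D = 1020 × 4120 × 172 = 7.23×10^8 J/(m²·K).
τ = 5.35 years = 1.69×10^8 s.
λ = C / τ = 7.23×10^8 / 1.69×10^8 = 4.28 W/(m²·K).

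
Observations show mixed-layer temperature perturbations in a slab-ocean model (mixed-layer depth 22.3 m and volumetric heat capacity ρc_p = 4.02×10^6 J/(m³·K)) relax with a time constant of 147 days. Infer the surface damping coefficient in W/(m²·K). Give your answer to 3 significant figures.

Areal heat capacity C = ρc_p × D = 4.02×10^6 × 22.3 = 8.96×10^7 J m⁻² K⁻¹.
τ = 147 days = 1.27×10^7 s.
λ = C / τ = 8.96×10^7 / 1.27×10^7 = 7.06 W/(m²·K).

7.06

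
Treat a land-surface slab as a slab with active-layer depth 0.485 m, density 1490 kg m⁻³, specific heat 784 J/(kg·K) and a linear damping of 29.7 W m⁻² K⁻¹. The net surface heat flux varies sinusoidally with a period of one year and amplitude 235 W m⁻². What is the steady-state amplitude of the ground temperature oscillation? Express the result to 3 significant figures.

Areal heat capacity C = ρ c_p D = 1490 × 784 × 0.485 = 5.67×10^5 J/(m^2 K).
Angular frequency ω = 2π / T = 2π / 3.15×10^7 s = 1.99×10^-7 s⁻¹.
√((Cω)² + λ²) = √((0.113)² + 29.7²) = 29.7 W/(m²·K).
Amplitude A = F₀ / √((Cω)²+λ²) = 235 / 29.7 = 7.91 K.

7.91 K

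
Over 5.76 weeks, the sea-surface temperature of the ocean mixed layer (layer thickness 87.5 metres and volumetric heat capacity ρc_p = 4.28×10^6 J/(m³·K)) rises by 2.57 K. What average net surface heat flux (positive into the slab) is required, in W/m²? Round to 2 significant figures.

Areal heat capacity C = ρc_p × D = 4.28×10^6 × 87.5 = 3.74×10^8 J/(m²·K).
Required heat per unit area: Q = C ΔT = 3.74×10^8 × 2.57 = 9.62×10^8 J/m².
Flux F = Q / Δt = 9.62×10^8 / 3.48×10^6 s = 276 W/m².

280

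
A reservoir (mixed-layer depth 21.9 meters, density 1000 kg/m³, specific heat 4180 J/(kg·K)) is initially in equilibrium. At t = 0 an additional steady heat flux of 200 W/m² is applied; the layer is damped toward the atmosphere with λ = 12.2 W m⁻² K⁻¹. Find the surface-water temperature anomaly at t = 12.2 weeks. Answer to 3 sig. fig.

10.3 K

Areal heat capacity C = ρ c_p D = 1000 × 4180 × 21.9 = 9.15×10^7 J/(m²·K).
τ = C / λ = 9.15×10^7 / 12.2 = 7.50×10^6 s.
Equilibrium anomaly ΔT_eq = F / λ = 200 / 12.2 = 16.4 K.
t = 12.2 weeks = 7.38×10^6 s, so t/τ = 0.983.
ΔT(t) = ΔT_eq (1 − e^(−t/τ)) = 16.4 × (1 − e^−0.983) = 10.3 K.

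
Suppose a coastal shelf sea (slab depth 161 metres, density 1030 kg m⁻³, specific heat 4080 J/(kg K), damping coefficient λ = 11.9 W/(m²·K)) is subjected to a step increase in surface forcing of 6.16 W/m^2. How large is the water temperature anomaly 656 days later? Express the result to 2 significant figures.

0.33 K

Areal heat capacity C = ρ c_p D = 1030 × 4080 × 161 = 6.77×10^8 J/(m^2 K).
τ = C / λ = 6.77×10^8 / 11.9 = 5.69×10^7 s.
Equilibrium anomaly ΔT_eq = F / λ = 6.16 / 11.9 = 0.518 K.
t = 656 days = 5.67×10^7 s, so t/τ = 0.997.
ΔT(t) = ΔT_eq (1 − e^(−t/τ)) = 0.518 × (1 − e^−0.997) = 0.327 K.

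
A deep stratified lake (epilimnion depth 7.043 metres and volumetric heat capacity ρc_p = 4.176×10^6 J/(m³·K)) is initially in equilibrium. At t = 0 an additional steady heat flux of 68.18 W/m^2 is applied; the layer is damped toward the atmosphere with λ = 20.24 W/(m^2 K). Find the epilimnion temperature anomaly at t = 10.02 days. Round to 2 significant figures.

1.5 K

Areal heat capacity C = ρc_p × D = 4.176×10^6 × 7.043 = 2.94×10^7 J m⁻² K⁻¹.
τ = C / λ = 2.94×10^7 / 20.24 = 1.45×10^6 s.
Equilibrium anomaly ΔT_eq = F / λ = 68.18 / 20.24 = 3.37 K.
t = 10.02 days = 8.66×10^5 s, so t/τ = 0.596.
ΔT(t) = ΔT_eq (1 − e^(−t/τ)) = 3.37 × (1 − e^−0.596) = 1.51 K.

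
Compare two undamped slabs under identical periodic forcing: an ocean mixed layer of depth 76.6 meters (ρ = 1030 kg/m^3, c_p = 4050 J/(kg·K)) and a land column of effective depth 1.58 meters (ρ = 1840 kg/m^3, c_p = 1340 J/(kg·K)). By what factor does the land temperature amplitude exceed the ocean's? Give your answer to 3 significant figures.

82.0

C_ocean = 1030 × 4050 × 76.6 = 3.20×10^8 J/(m²·K).
C_land = 1840 × 1340 × 1.58 = 3.90×10^6 J/(m²·K).
Undamped amplitude ∝ 1/C, so A_land/A_ocean = C_ocean/C_land = 82.0.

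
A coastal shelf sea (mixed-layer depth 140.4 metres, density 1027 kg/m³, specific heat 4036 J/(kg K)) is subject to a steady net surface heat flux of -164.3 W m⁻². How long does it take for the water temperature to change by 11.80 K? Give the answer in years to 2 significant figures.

1.3 years

Areal heat capacity C = ρ c_p D = 1027 × 4036 × 140.4 = 5.82×10^8 J/(m²·K).
Time required: Δt = C ΔT / F = 5.82×10^8 × -11.80 / -164.3 = 4.18×10^7 s.
In years: 4.18×10^7 s / (3.156×10^7 s/year) = 1.32 years.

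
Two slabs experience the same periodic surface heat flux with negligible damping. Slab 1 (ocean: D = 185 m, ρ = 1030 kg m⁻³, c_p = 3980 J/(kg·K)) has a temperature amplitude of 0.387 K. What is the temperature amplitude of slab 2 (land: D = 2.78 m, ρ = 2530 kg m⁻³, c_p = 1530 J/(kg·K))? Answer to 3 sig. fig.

C_ocean = 7.58×10^8 J/(m²·K); C_land = 1.08×10^7 J/(m²·K).
A ∝ 1/C ⇒ A_land = A_ocean × C_ocean/C_land = 0.387 × 70.5 = 27.3 K.

27.3 K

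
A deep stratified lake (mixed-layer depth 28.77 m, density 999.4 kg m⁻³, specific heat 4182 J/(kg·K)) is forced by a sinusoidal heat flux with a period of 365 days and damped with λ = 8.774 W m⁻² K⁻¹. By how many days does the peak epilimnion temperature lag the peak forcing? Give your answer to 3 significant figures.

Areal heat capacity C = ρ c_p D = 999.4 × 4182 × 28.77 = 1.20×10^8 J/(m²·K).
ω = 2π / 3.15×10^7 s = 1.99×10^-7 s⁻¹.
Phase lag φ = arctan(Cω/λ) = arctan(24.0/8.774) = 1.22 rad.
Time lag = φ / ω = 1.22 / 1.99×10^-7 = 6.12×10^6 s = 70.9 days.

70.9 days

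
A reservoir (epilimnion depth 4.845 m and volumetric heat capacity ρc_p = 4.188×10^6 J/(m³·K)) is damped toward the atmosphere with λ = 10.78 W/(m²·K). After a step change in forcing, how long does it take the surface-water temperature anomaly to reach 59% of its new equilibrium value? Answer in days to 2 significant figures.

19 days

Areal heat capacity C = ρc_p × D = 4.188×10^6 × 4.845 = 2.03×10^7 J m⁻² K⁻¹.
τ = C / λ = 2.03×10^7 / 10.78 = 1.88×10^6 s.
Fraction reached: 1 − e^(−t/τ) = 0.59 ⇒ t = −τ ln(1 − 0.59) = τ × 0.892.
t = 1.68×10^6 s = 19.4 days.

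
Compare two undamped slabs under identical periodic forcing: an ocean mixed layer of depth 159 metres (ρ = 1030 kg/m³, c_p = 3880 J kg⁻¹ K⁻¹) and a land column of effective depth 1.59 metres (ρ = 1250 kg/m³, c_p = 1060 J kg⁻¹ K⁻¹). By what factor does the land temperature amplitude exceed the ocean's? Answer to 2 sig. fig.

300

C_ocean = 1030 × 3880 × 159 = 6.35×10^8 J/(m²·K).
C_land = 1250 × 1060 × 1.59 = 2.11×10^6 J/(m²·K).
Undamped amplitude ∝ 1/C, so A_land/A_ocean = C_ocean/C_land = 302.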